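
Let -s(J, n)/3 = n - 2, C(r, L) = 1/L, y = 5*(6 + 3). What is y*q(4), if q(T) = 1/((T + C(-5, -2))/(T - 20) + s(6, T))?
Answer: -1440/199 ≈ -7.2362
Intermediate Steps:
y = 45 (y = 5*9 = 45)
s(J, n) = 6 - 3*n (s(J, n) = -3*(n - 2) = -3*(-2 + n) = 6 - 3*n)
q(T) = 1/(6 - 3*T + (-½ + T)/(-20 + T)) (q(T) = 1/((T + 1/(-2))/(T - 20) + (6 - 3*T)) = 1/((T - ½)/(-20 + T) + (6 - 3*T)) = 1/((-½ + T)/(-20 + T) + (6 - 3*T)) = 1/(6 - 3*T + (-½ + T)/(-20 + T)))
y*q(4) = 45*(2*(20 - 1*4)/(241 - 134*4 + 6*4²)) = 45*(2*(20 - 4)/(241 - 536 + 6*16)) = 45*(2*16/(241 - 536 + 96)) = 45*(2*16/(-199)) = 45*(2*(-1/199)*16) = 45*(-32/199) = -1440/199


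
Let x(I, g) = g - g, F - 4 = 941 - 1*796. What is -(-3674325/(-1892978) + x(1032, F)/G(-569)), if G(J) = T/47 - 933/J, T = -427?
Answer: -3674325/1892978 ≈ -1.9410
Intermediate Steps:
F = 149 (F = 4 + (941 - 1*796) = 4 + (941 - 796) = 4 + 145 = 149)
x(I, g) = 0
G(J) = -427/47 - 933/J
-(-3674325/(-1892978) + x(1032, F)/G(-569)) = -(-3674325/(-1892978) + 0/(-427/47 - 933/(-569))) = -(-3674325*(-1/1892978) + 0/(-427/47 - 933*(-1/569))) = -(3674325/1892978 + 0/(-427/47 + 933/569)) = -(3674325/1892978 + 0/(-199112/26743)) = -(3674325/1892978 + 0*(-26743/199112)) = -(3674325/1892978 + 0) = -1*3674325/1892978 = -3674325/1892978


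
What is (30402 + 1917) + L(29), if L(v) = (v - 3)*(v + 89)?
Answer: 35387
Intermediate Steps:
L(v) = (-3 + v)*(89 + v)
(30402 + 1917) + L(29) = (30402 + 1917) + (-267 + 29² + 86*29) = 32319 + (-267 + 841 + 2494) = 32319 + 3068 = 35387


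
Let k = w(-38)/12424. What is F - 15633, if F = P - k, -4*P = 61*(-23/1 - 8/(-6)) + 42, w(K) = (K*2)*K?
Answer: -285378953/18636 ≈ -15313.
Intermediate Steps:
w(K) = 2*K**2 (w(K) = (2*K)*K = 2*K**2)
k = 361/1553 (k = (2*(-38)**2)/12424 = (2*1444)*(1/12424) = 2888*(1/12424) = 361/1553 ≈ 0.23245)
P = 3839/12 (P = -(61*(-23/1 - 8/(-6)) + 42)/4 = -(61*(-23*1 - 8*(-1/6)) + 42)/4 = -(61*(-23 + 4/3) + 42)/4 = -(61*(-65/3) + 42)/4 = -(-3965/3 + 42)/4 = -1/4*(-3839/3) = 3839/12 ≈ 319.92)
F = 5957635/18636 (F = 3839/12 - 1*361/1553 = 3839/12 - 361/1553 = 5957635/18636 ≈ 319.68)
F - 15633 = 5957635/18636 - 15633 = -285378953/18636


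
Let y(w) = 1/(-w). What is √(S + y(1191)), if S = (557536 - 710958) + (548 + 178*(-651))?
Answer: I*√381219606903/1191 ≈ 518.41*I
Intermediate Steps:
y(w) = -1/w
S = -268752 (S = -153422 + (548 - 115878) = -153422 - 115330 = -268752)
√(S + y(1191)) = √(-268752 - 1/1191) = √(-320083633/1191) = I*√381219606903/1191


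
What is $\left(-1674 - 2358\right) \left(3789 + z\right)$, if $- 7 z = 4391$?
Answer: $-12748032$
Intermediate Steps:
$z = - \frac{4391}{7}$ ($z = \left(- \frac{1}{7}\right) 4391 = - \frac{4391}{7} \approx -627.29$)
$\left(-1674 - 2358\right) \left(3789 + z\right) = \left(-1674 - 2358\right) \left(3789 - \frac{4391}{7}\right) = \left(-4032\right) \frac{22132}{7} = -12748032$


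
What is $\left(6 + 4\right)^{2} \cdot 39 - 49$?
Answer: $3851$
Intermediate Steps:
$\left(6 + 4\right)^{2} \cdot 39 - 49 = 10^{2} \cdot 39 - 49 = 100 \cdot 39 - 49 = 3900 - 49 = 3851$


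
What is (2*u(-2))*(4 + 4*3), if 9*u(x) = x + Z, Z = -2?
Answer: -128/9 ≈ -14.222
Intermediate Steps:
u(x) = -2/9 + x/9 (u(x) = (x - 2)/9 = (-2 + x)/9 = -2/9 + x/9)
(2*u(-2))*(4 + 4*3) = (2*(-2/9 + (⅑)*(-2)))*(4 + 4*3) = (2*(-2/9 - 2/9))*(4 + 12) = (2*(-4/9))*16 = -8/9*16 = -128/9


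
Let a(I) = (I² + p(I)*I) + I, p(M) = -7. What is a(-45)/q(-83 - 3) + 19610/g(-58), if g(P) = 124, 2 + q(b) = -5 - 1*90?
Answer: 808795/6014 ≈ 134.49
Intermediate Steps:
q(b) = -97 (q(b) = -2 + (-5 - 1*90) = -2 + (-5 - 90) = -2 - 95 = -97)
a(I) = I² - 6*I (a(I) = (I² - 7*I) + I = I² - 6*I)
a(-45)/q(-83 - 3) + 19610/g(-58) = -45*(-6 - 45)/(-97) + 19610/124 = -45*(-51)*(-1/97) + 19610*(1/124) = 2295*(-1/97) + 9805/62 = -2295/97 + 9805/62 = 808795/6014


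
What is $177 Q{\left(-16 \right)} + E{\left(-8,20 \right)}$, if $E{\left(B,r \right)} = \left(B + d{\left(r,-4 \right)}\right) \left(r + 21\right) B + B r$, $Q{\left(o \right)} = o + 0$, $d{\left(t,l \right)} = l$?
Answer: $944$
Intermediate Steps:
$Q{\left(o \right)} = o$
$E{\left(B,r \right)} = B r + B \left(-4 + B\right) \left(21 + r\right)$ ($E{\left(B,r \right)} = \left(B - 4\right) \left(r + 21\right) B + B r = \left(-4 + B\right) \left(21 + r\right) B + B r = B \left(-4 + B\right) \left(21 + r\right) + B r = B r + B \left(-4 + B\right) \left(21 + r\right)$)
$177 Q{\left(-16 \right)} + E{\left(-8,20 \right)} = 177 \left(-16\right) - 8 \left(-84 - 60 + 21 \left(-8\right) - 160\right) = -2832 - 8 \left(-84 - 60 - 168 - 160\right) = -2832 - -3776 = -2832 + 3776 = 944$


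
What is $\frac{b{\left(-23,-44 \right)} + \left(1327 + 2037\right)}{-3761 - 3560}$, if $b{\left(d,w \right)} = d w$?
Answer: $- \frac{4376}{7321} \approx -0.59773$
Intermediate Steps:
$\frac{b{\left(-23,-44 \right)} + \left(1327 + 2037\right)}{-3761 - 3560} = \frac{\left(-23\right) \left(-44\right) + \left(1327 + 2037\right)}{-3761 - 3560} = \frac{1012 + 3364}{-7321} = 4376 \left(- \frac{1}{7321}\right) = - \frac{4376}{7321}$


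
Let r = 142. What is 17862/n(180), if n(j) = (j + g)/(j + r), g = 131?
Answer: 5751564/311 ≈ 18494.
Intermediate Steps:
n(j) = (131 + j)/(142 + j) (n(j) = (j + 131)/(j + 142) = (131 + j)/(142 + j))
17862/n(180) = 17862/(((131 + 180)/(142 + 180))) = 17862/((311/322)) = 17862/(((1/322)*311)) = 17862/(311/322) = 17862*(322/311) = 5751564/311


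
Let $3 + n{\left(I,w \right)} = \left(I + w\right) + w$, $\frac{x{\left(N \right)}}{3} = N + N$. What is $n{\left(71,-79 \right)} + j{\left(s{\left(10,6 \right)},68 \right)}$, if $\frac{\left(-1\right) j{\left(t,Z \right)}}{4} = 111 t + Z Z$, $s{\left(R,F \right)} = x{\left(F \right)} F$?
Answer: $-114490$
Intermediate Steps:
$x{\left(N \right)} = 6 N$ ($x{\left(N \right)} = 3 \left(N + N\right) = 3 \cdot 2 N = 6 N$)
$s{\left(R,F \right)} = 6 F^{2}$ ($s{\left(R,F \right)} = 6 F F = 6 F^{2}$)
$n{\left(I,w \right)} = -3 + I + 2 w$ ($n{\left(I,w \right)} = -3 + \left(\left(I + w\right) + w\right) = -3 + \left(I + 2 w\right) = -3 + I + 2 w$)
$j{\left(t,Z \right)} = - 444 t - 4 Z^{2}$ ($j{\left(t,Z \right)} = - 4 \left(111 t + Z Z\right) = - 4 \left(111 t + Z^{2}\right) = - 4 \left(Z^{2} + 111 t\right) = - 444 t - 4 Z^{2}$)
$n{\left(71,-79 \right)} + j{\left(s{\left(10,6 \right)},68 \right)} = \left(-3 + 71 + 2 \left(-79\right)\right) - \left(18496 + 444 \cdot 6 \cdot 6^{2}\right) = \left(-3 + 71 - 158\right) - \left(18496 + 444 \cdot 6 \cdot 36\right) = -90 - 114400 = -114490$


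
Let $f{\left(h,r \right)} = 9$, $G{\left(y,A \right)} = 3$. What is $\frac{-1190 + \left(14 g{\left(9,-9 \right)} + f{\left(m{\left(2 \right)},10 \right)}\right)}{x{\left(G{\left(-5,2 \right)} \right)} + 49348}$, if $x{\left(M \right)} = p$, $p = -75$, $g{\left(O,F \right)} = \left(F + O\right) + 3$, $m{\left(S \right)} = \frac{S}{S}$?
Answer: $- \frac{1139}{49273} \approx -0.023116$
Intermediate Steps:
$m{\left(S \right)} = 1$
$g{\left(O,F \right)} = 3 + F + O$
$x{\left(M \right)} = -75$
$\frac{-1190 + \left(14 g{\left(9,-9 \right)} + f{\left(m{\left(2 \right)},10 \right)}\right)}{x{\left(G{\left(-5,2 \right)} \right)} + 49348} = \frac{-1190 + \left(14 \left(3 - 9 + 9\right) + 9\right)}{-75 + 49348} = \frac{-1190 + \left(14 \cdot 3 + 9\right)}{49273} = \left(-1190 + \left(42 + 9\right)\right) \frac{1}{49273} = \left(-1190 + 51\right) \frac{1}{49273} = \left(-1139\right) \frac{1}{49273} = - \frac{1139}{49273}$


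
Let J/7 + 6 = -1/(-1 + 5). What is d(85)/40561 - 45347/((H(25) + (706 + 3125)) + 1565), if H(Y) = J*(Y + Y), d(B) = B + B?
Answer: -3677548444/260279937 ≈ -14.129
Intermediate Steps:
J = -175/4 (J = -42 + 7*(-1/(-1 + 5)) = -42 + 7*(-1/4) = -42 - 7/4 = -175/4 ≈ -43.750)
d(B) = 2*B
H(Y) = -175*Y/2 (H(Y) = -175*(Y + Y)/4 = -175*Y/2)
d(85)/40561 - 45347/((H(25) + (706 + 3125)) + 1565) = (2*85)/40561 - 45347/((-175/2*25 + (706 + 3125)) + 1565) = 170*(1/40561) - 45347/((-4375/2 + 3831) + 1565) = 170/40561 - 45347/(3287/2 + 1565) = 170/40561 - 45347/6417/2 = 170/40561 - 45347*2/6417 = 170/40561 - 90694/6417 = -3677548444/260279937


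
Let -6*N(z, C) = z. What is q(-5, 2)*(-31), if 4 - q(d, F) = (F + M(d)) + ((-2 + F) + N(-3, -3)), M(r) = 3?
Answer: 93/2 ≈ 46.500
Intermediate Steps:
N(z, C) = -z/6
q(d, F) = 5/2 - 2*F (q(d, F) = 4 - ((F + 3) + ((-2 + F) - ⅙*(-3))) = 4 - ((3 + F) + ((-2 + F) + ½)) = 4 - ((3 + F) + (-3/2 + F)) = 4 - (3/2 + 2*F) = 4 + (-3/2 - 2*F) = 5/2 - 2*F)
q(-5, 2)*(-31) = (5/2 - 2*2)*(-31) = (5/2 - 4)*(-31) = -3/2*(-31) = 93/2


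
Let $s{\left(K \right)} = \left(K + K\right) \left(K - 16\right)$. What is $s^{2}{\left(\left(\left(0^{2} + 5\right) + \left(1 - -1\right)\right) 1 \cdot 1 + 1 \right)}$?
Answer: $16384$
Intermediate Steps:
$s{\left(K \right)} = 2 K \left(-16 + K\right)$
$s^{2}{\left(\left(\left(0^{2} + 5\right) + \left(1 - -1\right)\right) 1 \cdot 1 + 1 \right)} = \left(2 \left(\left(\left(0^{2} + 5\right) + \left(1 - -1\right)\right) 1 \cdot 1 + 1\right) \left(-16 + \left(\left(\left(0^{2} + 5\right) + \left(1 - -1\right)\right) 1 \cdot 1 + 1\right)\right)\right)^{2} = \left(2 \left(\left(\left(0 + 5\right) + \left(1 + 1\right)\right) 1 + 1\right) \left(-16 + \left(\left(\left(0 + 5\right) + \left(1 + 1\right)\right) 1 + 1\right)\right)\right)^{2} = \left(2 \left(\left(5 + 2\right) 1 + 1\right) \left(-16 + \left(\left(5 + 2\right) 1 + 1\right)\right)\right)^{2} = \left(2 \left(7 \cdot 1 + 1\right) \left(-16 + \left(7 \cdot 1 + 1\right)\right)\right)^{2} = \left(2 \left(7 + 1\right) \left(-16 + \left(7 + 1\right)\right)\right)^{2} = \left(2 \cdot 8 \left(-16 + 8\right)\right)^{2} = \left(2 \cdot 8 \left(-8\right)\right)^{2} = \left(-128\right)^{2} = 16384$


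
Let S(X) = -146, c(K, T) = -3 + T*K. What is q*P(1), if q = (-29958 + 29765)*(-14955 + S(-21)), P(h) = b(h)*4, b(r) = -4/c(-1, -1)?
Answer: 23315944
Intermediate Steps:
c(K, T) = -3 + K*T
b(r) = 2 (b(r) = -4/(-3 - 1*(-1)) = -4/(-3 + 1) = -4/(-2) = -4*(-½) = 2)
P(h) = 8 (P(h) = 2*4 = 8)
q = 2914493 (q = (-29958 + 29765)*(-14955 - 146) = -193*(-15101) = 2914493)
q*P(1) = 2914493*8 = 23315944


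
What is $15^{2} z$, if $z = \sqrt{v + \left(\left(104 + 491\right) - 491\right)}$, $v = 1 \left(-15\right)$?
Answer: $225 \sqrt{89} \approx 2122.6$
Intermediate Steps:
$v = -15$
$z = \sqrt{89}$ ($z = \sqrt{-15 + \left(\left(104 + 491\right) - 491\right)} = \sqrt{-15 + \left(595 - 491\right)} = \sqrt{-15 + 104} = \sqrt{89} \approx 9.434$)
$15^{2} z = 15^{2} \sqrt{89} = 225 \sqrt{89}$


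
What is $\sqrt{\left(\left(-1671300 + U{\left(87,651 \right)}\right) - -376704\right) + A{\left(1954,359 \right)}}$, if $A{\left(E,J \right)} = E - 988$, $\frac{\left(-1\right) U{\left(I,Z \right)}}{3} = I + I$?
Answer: $2 i \sqrt{323538} \approx 1137.6 i$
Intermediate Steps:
$U{\left(I,Z \right)} = - 6 I$ ($U{\left(I,Z \right)} = - 3 \left(I + I\right) = - 3 \cdot 2 I = - 6 I$)
$A{\left(E,J \right)} = -988 + E$ ($A{\left(E,J \right)} = E - 988 = -988 + E$)
$\sqrt{\left(\left(-1671300 + U{\left(87,651 \right)}\right) - -376704\right) + A{\left(1954,359 \right)}} = \sqrt{\left(\left(-1671300 - 522\right) - -376704\right) + \left(-988 + 1954\right)} = \sqrt{\left(\left(-1671300 - 522\right) + 376704\right) + 966} = \sqrt{\left(-1671822 + 376704\right) + 966} = \sqrt{-1295118 + 966} = \sqrt{-1294152} = 2 i \sqrt{323538}$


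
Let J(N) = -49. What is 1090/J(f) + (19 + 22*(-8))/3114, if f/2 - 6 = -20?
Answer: -3401953/152586 ≈ -22.295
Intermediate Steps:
f = -28 (f = 12 + 2*(-20) = 12 - 40 = -28)
1090/J(f) + (19 + 22*(-8))/3114 = 1090/(-49) + (19 + 22*(-8))/3114 = 1090*(-1/49) + (19 - 176)*(1/3114) = -1090/49 - 157*1/3114 = -1090/49 - 157/3114 = -3401953/152586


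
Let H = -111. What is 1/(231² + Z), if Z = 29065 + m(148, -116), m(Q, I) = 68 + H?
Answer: 1/82383 ≈ 1.2138e-5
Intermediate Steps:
m(Q, I) = -43 (m(Q, I) = 68 - 111 = -43)
Z = 29022 (Z = 29065 - 43 = 29022)
1/(231² + Z) = 1/(231² + 29022) = 1/(53361 + 29022) = 1/82383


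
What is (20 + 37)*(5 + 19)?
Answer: 1368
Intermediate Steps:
(20 + 37)*(5 + 19) = 57*24 = 1368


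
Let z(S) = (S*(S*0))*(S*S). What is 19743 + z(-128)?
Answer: 19743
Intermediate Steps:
z(S) = 0 (z(S) = (S*0)*S² = 0*S² = 0)
19743 + z(-128) = 19743 + 0 = 19743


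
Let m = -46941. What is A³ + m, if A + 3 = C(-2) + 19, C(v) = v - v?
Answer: -42845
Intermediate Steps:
C(v) = 0
A = 16 (A = -3 + (0 + 19) = -3 + 19 = 16)
A³ + m = 16³ - 46941 = 4096 - 46941 = -42845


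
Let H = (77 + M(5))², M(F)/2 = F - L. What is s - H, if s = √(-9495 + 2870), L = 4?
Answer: -6241 + 5*I*√265 ≈ -6241.0 + 81.394*I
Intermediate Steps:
M(F) = -8 + 2*F (M(F) = 2*(F - 1*4) = 2*(F - 4) = 2*(-4 + F) = -8 + 2*F)
s = 5*I*√265 (s = √(-6625) = 5*I*√265 ≈ 81.394*I)
H = 6241 (H = (77 + (-8 + 2*5))² = (77 + (-8 + 10))² = (77 + 2)² = 79² = 6241)
s - H = 5*I*√265 - 1*6241 = 5*I*√265 - 6241 = -6241 + 5*I*√265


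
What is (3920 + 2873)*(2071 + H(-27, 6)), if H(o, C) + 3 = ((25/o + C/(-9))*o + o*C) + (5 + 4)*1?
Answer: 13300694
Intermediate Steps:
H(o, C) = 6 + C*o + o*(25/o - C/9) (H(o, C) = -3 + (((25/o + C/(-9))*o + o*C) + (5 + 4)*1) = -3 + (((25/o + C*(-⅑))*o + C*o) + 9*1) = -3 + (((25/o - C/9)*o + C*o) + 9) = -3 + ((o*(25/o - C/9) + C*o) + 9) = -3 + ((C*o + o*(25/o - C/9)) + 9) = -3 + (9 + C*o + o*(25/o - C/9)) = 6 + C*o + o*(25/o - C/9))
(3920 + 2873)*(2071 + H(-27, 6)) = (3920 + 2873)*(2071 + (31 + (8/9)*6*(-27))) = 6793*(2071 + (31 - 144)) = 6793*(2071 - 113) = 6793*1958 = 13300694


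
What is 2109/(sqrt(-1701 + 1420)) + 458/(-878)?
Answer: -229/439 - 2109*I*sqrt(281)/281 ≈ -0.52164 - 125.81*I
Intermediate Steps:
2109/(sqrt(-1701 + 1420)) + 458/(-878) = 2109/(sqrt(-281)) + 458*(-1/878) = 2109/((I*sqrt(281))) - 229/439 = 2109*(-I*sqrt(281)/281) - 229/439 = -2109*I*sqrt(281)/281 - 229/439 = -229/439 - 2109*I*sqrt(281)/281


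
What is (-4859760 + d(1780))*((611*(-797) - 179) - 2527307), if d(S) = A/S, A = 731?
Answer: 26076140034513257/1780 ≈ 1.4650e+13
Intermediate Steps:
d(S) = 731/S
(-4859760 + d(1780))*((611*(-797) - 179) - 2527307) = (-4859760 + 731/1780)*((611*(-797) - 179) - 2527307) = (-4859760 + 731*(1/1780))*((-486967 - 179) - 2527307) = (-4859760 + 731/1780)*(-487146 - 2527307) = -8650372069/1780*(-3014453) = 26076140034513257/1780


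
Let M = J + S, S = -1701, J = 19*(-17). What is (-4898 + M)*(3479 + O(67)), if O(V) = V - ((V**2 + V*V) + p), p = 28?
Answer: 37794120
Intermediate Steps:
J = -323
O(V) = -28 + V - 2*V**2 (O(V) = V - ((V**2 + V*V) + 28) = V - ((V**2 + V**2) + 28) = V - (2*V**2 + 28) = V - (28 + 2*V**2) = V + (-28 - 2*V**2) = -28 + V - 2*V**2)
M = -2024 (M = -323 - 1701 = -2024)
(-4898 + M)*(3479 + O(67)) = (-4898 - 2024)*(3479 + (-28 + 67 - 2*67**2)) = -6922*(3479 + (-28 + 67 - 2*4489)) = -6922*(3479 + (-28 + 67 - 8978)) = -6922*(3479 - 8939) = -6922*(-5460) = 37794120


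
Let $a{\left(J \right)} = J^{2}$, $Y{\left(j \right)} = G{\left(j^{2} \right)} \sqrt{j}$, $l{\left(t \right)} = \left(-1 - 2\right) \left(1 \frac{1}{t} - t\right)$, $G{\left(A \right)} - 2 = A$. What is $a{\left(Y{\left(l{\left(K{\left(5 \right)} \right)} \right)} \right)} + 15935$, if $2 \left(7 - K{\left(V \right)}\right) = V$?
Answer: $\frac{2896834637}{7776} \approx 3.7254 \cdot 10^{5}$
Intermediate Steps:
$G{\left(A \right)} = 2 + A$
$K{\left(V \right)} = 7 - \frac{V}{2}$
$l{\left(t \right)} = - \frac{3}{t} + 3 t$ ($l{\left(t \right)} = - 3 \left(\frac{1}{t} - t\right) = - \frac{3}{t} + 3 t$)
$Y{\left(j \right)} = \sqrt{j} \left(2 + j^{2}\right)$ ($Y{\left(j \right)} = \left(2 + j^{2}\right) \sqrt{j} = \sqrt{j} \left(2 + j^{2}\right)$)
$a{\left(Y{\left(l{\left(K{\left(5 \right)} \right)} \right)} \right)} + 15935 = \left(\sqrt{- \frac{3}{7 - \frac{5}{2}} + 3 \left(7 - \frac{5}{2}\right)} \left(2 + \left(- \frac{3}{7 - \frac{5}{2}} + 3 \left(7 - \frac{5}{2}\right)\right)^{2}\right)\right)^{2} + 15935 = \left(\sqrt{- \frac{3}{\frac{9}{2}} + 3 \cdot \frac{9}{2}} \left(2 + \left(- \frac{3}{\frac{9}{2}} + 3 \cdot \frac{9}{2}\right)^{2}\right)\right)^{2} + 15935 = \left(\sqrt{\left(-3\right) \frac{2}{9} + \frac{27}{2}} \left(2 + \left(\left(-3\right) \frac{2}{9} + \frac{27}{2}\right)^{2}\right)\right)^{2} + 15935 = \left(\sqrt{- \frac{2}{3} + \frac{27}{2}} \left(2 + \left(- \frac{2}{3} + \frac{27}{2}\right)^{2}\right)\right)^{2} + 15935 = \left(\sqrt{\frac{77}{6}} \left(2 + \left(\frac{77}{6}\right)^{2}\right)\right)^{2} + 15935 = \left(\frac{\sqrt{462}}{6} \left(2 + \frac{5929}{36}\right)\right)^{2} + 15935 = \left(\frac{\sqrt{462}}{6} \cdot \frac{6001}{36}\right)^{2} + 15935 = \left(\frac{6001 \sqrt{462}}{216}\right)^{2} + 15935 = \frac{2772924077}{7776} + 15935 = \frac{2896834637}{7776}$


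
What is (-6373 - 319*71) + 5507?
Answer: -23515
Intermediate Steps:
(-6373 - 319*71) + 5507 = (-6373 - 22649) + 5507 = -29022 + 5507 = -23515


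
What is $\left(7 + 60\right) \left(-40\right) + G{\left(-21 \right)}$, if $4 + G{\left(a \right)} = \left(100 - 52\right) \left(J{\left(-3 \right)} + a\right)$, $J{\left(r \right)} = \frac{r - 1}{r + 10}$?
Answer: $- \frac{26036}{7} \approx -3719.4$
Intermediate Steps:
$J{\left(r \right)} = \frac{-1 + r}{10 + r}$
$G{\left(a \right)} = - \frac{220}{7} + 48 a$ ($G{\left(a \right)} = -4 + \left(100 - 52\right) \left(\frac{-1 - 3}{10 - 3} + a\right) = -4 + 48 \left(\frac{1}{7} \left(-4\right) + a\right) = -4 + 48 \left(- \frac{4}{7} + a\right) = -4 + \left(- \frac{192}{7} + 48 a\right) = - \frac{220}{7} + 48 a$)
$\left(7 + 60\right) \left(-40\right) + G{\left(-21 \right)} = \left(7 + 60\right) \left(-40\right) + \left(- \frac{220}{7} + 48 \left(-21\right)\right) = 67 \left(-40\right) - \frac{7276}{7} = -2680 - \frac{7276}{7} = - \frac{26036}{7}$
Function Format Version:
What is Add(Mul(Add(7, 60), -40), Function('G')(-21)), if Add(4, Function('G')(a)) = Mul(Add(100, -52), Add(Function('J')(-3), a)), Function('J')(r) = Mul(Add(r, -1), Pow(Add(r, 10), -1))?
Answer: Rational(-26036, 7) ≈ -3719.4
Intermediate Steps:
Function('J')(r) = Mul(Pow(Add(10, r), -1), Add(-1, r)) (Function('J')(r) = Mul(Add(-1, r), Pow(Add(10, r), -1)) = Mul(Pow(Add(10, r), -1), Add(-1, r)))
Function('G')(a) = Add(Rational(-220, 7), Mul(48, a)) (Function('G')(a) = Add(-4, Mul(Add(100, -52), Add(Mul(Pow(Add(10, -3), -1), Add(-1, -3)), a))) = Add(-4, Mul(48, Add(Mul(Pow(7, -1), -4), a))) = Add(-4, Mul(48, Add(Mul(Rational(1, 7), -4), a))) = Add(-4, Mul(48, Add(Rational(-4, 7), a))) = Add(-4, Add(Rational(-192, 7), Mul(48, a))) = Add(Rational(-220, 7), Mul(48, a)))
Add(Mul(Add(7, 60), -40), Function('G')(-21)) = Add(Mul(Add(7, 60), -40), Add(Rational(-220, 7), Mul(48, -21))) = Add(Mul(67, -40), Add(Rational(-220, 7), -1008)) = Add(-2680, Rational(-7276, 7)) = Rational(-26036, 7)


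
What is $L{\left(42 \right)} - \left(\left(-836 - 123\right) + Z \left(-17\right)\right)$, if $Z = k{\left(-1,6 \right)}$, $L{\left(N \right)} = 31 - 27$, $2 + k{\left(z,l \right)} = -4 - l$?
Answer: $759$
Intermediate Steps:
$k{\left(z,l \right)} = -6 - l$ ($k{\left(z,l \right)} = -2 - \left(4 + l\right) = -6 - l$)
$L{\left(N \right)} = 4$
$Z = -12$ ($Z = -6 - 6 = -12$)
$L{\left(42 \right)} - \left(\left(-836 - 123\right) + Z \left(-17\right)\right) = 4 - \left(\left(-836 - 123\right) - -204\right) = 4 - \left(-959 + 204\right) = 4 - -755 = 4 + 755 = 759$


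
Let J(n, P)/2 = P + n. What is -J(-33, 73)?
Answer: -80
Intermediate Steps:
J(n, P) = 2*P + 2*n (J(n, P) = 2*(P + n) = 2*P + 2*n)
-J(-33, 73) = -(2*73 + 2*(-33)) = -(146 - 66) = -1*80 = -80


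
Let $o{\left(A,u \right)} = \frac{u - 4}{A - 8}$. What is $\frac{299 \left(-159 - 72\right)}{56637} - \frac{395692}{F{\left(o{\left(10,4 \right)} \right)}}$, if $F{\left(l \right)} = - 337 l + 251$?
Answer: $- \frac{1068006863}{676947} \approx -1577.7$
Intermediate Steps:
$o{\left(A,u \right)} = \frac{-4 + u}{-8 + A}$
$F{\left(l \right)} = 251 - 337 l$
$\frac{299 \left(-159 - 72\right)}{56637} - \frac{395692}{F{\left(o{\left(10,4 \right)} \right)}} = \frac{299 \left(-159 - 72\right)}{56637} - \frac{395692}{251 - 337 \frac{-4 + 4}{-8 + 10}} = 299 \left(-231\right) \frac{1}{56637} - \frac{395692}{251 - 337 \cdot \frac{1}{2} \cdot 0} = \left(-69069\right) \frac{1}{56637} - \frac{395692}{251 - 337 \cdot \frac{1}{2} \cdot 0} = - \frac{3289}{2697} - \frac{395692}{251 - 0} = - \frac{3289}{2697} - \frac{395692}{251 + 0} = - \frac{3289}{2697} - \frac{395692}{251} = - \frac{1068006863}{676947}$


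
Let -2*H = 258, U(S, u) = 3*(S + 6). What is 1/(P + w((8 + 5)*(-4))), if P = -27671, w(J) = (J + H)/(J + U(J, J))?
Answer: -190/5257309 ≈ -3.6140e-5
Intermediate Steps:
U(S, u) = 18 + 3*S (U(S, u) = 3*(6 + S) = 18 + 3*S)
H = -129 (H = -½*258 = -129)
w(J) = (-129 + J)/(18 + 4*J) (w(J) = (J - 129)/(J + (18 + 3*J)) = (-129 + J)/(18 + 4*J))
1/(P + w((8 + 5)*(-4))) = 1/(-27671 + (-129 + (8 + 5)*(-4))/(2*(9 + 2*((8 + 5)*(-4))))) = 1/(-27671 + (-129 + 13*(-4))/(2*(9 + 2*(13*(-4))))) = 1/(-27671 + (-129 - 52)/(2*(9 + 2*(-52)))) = 1/(-27671 + (½)*(-181)/(9 - 104)) = 1/(-27671 + (½)*(-181)/(-95)) = 1/(-27671 + (½)*(-1/95)*(-181)) = 1/(-27671 + 181/190) = 1/(-5257309/190) = -190/5257309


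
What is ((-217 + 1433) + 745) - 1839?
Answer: 122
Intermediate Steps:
((-217 + 1433) + 745) - 1839 = (1216 + 745) - 1839 = 1961 - 1839 = 122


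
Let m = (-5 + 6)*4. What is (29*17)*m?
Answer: 1972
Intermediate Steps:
m = 4 (m = 1*4 = 4)
(29*17)*m = (29*17)*4 = 493*4 = 1972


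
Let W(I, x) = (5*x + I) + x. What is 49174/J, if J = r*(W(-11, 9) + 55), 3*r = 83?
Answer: 73761/4067 ≈ 18.136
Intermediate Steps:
W(I, x) = I + 6*x (W(I, x) = (I + 5*x) + x = I + 6*x)
r = 83/3 (r = (⅓)*83 = 83/3 ≈ 27.667)
J = 8134/3 (J = 83*((-11 + 6*9) + 55)/3 = 83*((-11 + 54) + 55)/3 = 83*(43 + 55)/3 = (83/3)*98 = 8134/3 ≈ 2711.3)
49174/J = 49174/(8134/3) = 49174*(3/8134) = 73761/4067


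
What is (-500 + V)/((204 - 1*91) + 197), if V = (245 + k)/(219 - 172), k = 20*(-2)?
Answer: -4659/2914 ≈ -1.5988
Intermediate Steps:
k = -40
V = 205/47 (V = (245 - 40)/(219 - 172) = 205/47 ≈ 4.3617)
(-500 + V)/((204 - 1*91) + 197) = (-500 + 205/47)/((204 - 1*91) + 197) = -23295/(47*((204 - 91) + 197)) = -23295/(47*(113 + 197)) = -23295/47/310 = -23295/47*1/310 = -4659/2914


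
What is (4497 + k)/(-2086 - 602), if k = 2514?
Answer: -2337/896 ≈ -2.6083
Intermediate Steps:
(4497 + k)/(-2086 - 602) = (4497 + 2514)/(-2086 - 602) = 7011/(-2688) = 7011*(-1/2688) = -2337/896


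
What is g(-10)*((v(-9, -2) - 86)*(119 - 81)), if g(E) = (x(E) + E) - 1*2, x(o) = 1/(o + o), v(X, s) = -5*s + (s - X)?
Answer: 315951/10 ≈ 31595.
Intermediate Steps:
v(X, s) = -X - 4*s
x(o) = 1/(2*o)
g(E) = -2 + E + 1/(2*E) (g(E) = (1/(2*E) + E) - 1*2 = (E + 1/(2*E)) - 2 = -2 + E + 1/(2*E))
g(-10)*((v(-9, -2) - 86)*(119 - 81)) = (-2 - 10 + (½)/(-10))*(((-1*(-9) - 4*(-2)) - 86)*(119 - 81)) = (-2 - 10 + (½)*(-⅒))*(((9 + 8) - 86)*38) = (-2 - 10 - 1/20)*((17 - 86)*38) = -(-16629)*38/20 = -241/20*(-2622) = 315951/10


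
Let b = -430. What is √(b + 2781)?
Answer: √2351 ≈ 48.487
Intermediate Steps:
√(b + 2781) = √(-430 + 2781) = √2351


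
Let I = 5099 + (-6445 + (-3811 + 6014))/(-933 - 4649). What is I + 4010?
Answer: 25425340/2791 ≈ 9109.8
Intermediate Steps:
I = 14233430/2791 (I = 5099 + (-6445 + 2203)/(-5582) = 5099 - 4242*(-1/5582) = 5099 + 2121/2791 = 14233430/2791 ≈ 5099.8)
I + 4010 = 14233430/2791 + 4010 = 25425340/2791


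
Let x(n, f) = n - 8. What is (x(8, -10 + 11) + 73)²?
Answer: 5329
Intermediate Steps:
x(n, f) = -8 + n
(x(8, -10 + 11) + 73)² = ((-8 + 8) + 73)² = (0 + 73)² = 73² = 5329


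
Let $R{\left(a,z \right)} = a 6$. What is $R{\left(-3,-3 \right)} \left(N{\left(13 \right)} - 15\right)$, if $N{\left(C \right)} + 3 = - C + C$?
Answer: $324$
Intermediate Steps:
$R{\left(a,z \right)} = 6 a$
$N{\left(C \right)} = -3$ ($N{\left(C \right)} = -3 + \left(- C + C\right) = -3 + 0 = -3$)
$R{\left(-3,-3 \right)} \left(N{\left(13 \right)} - 15\right) = 6 \left(-3\right) \left(-3 - 15\right) = - 18 \left(-3 - 15\right) = \left(-18\right) \left(-18\right) = 324$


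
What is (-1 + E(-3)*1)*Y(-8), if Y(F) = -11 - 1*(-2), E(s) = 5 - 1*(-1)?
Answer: -45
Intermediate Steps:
E(s) = 6 (E(s) = 5 + 1 = 6)
Y(F) = -9 (Y(F) = -11 + 2 = -9)
(-1 + E(-3)*1)*Y(-8) = (-1 + 6*1)*(-9) = (-1 + 6)*(-9) = 5*(-9) = -45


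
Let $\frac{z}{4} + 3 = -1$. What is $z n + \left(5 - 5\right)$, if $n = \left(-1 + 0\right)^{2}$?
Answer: $-16$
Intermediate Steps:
$z = -16$ ($z = -12 + 4 \left(-1\right) = -12 - 4 = -16$)
$n = 1$ ($n = \left(-1\right)^{2} = 1$)
$z n + \left(5 - 5\right) = \left(-16\right) 1 + \left(5 - 5\right) = -16 + \left(5 - 5\right) = -16 + 0 = -16$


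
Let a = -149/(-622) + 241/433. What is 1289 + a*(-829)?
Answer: 169407863/269326 ≈ 629.01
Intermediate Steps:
a = 214419/269326 (a = -149*(-1/622) + 241*(1/433) = 149/622 + 241/433 = 214419/269326 ≈ 0.79613)
1289 + a*(-829) = 1289 + (214419/269326)*(-829) = 1289 - 177753351/269326 = 169407863/269326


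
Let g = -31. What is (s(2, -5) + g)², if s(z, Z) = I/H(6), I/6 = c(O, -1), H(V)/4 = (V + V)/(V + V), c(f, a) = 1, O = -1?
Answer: 3481/4 ≈ 870.25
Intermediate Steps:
H(V) = 4 (H(V) = 4*((V + V)/(V + V)) = 4*((2*V)/((2*V))) = 4*((2*V)*(1/(2*V))) = 4*1 = 4)
I = 6 (I = 6*1 = 6)
s(z, Z) = 3/2 (s(z, Z) = 6/4 = 6*(¼) = 3/2)
(s(2, -5) + g)² = (3/2 - 31)² = (-59/2)² = 3481/4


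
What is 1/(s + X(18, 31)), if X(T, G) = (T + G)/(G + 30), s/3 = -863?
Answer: -61/157880 ≈ -0.00038637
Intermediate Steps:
s = -2589 (s = 3*(-863) = -2589)
X(T, G) = (G + T)/(30 + G)
1/(s + X(18, 31)) = 1/(-2589 + (31 + 18)/(30 + 31)) = 1/(-2589 + 49/61) = 1/(-157880/61) = -61/157880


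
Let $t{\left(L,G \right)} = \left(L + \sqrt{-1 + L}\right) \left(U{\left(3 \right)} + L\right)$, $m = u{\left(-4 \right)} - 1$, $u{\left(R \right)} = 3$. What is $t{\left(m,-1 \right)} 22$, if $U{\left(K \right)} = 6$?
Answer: $528$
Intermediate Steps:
$m = 2$ ($m = 3 - 1 = 2$)
$t{\left(L,G \right)} = \left(6 + L\right) \left(L + \sqrt{-1 + L}\right)$ ($t{\left(L,G \right)} = \left(L + \sqrt{-1 + L}\right) \left(6 + L\right) = \left(6 + L\right) \left(L + \sqrt{-1 + L}\right)$)
$t{\left(m,-1 \right)} 22 = \left(2^{2} + 6 \cdot 2 + 6 \sqrt{-1 + 2} + 2 \sqrt{-1 + 2}\right) 22 = \left(4 + 12 + 6 \sqrt{1} + 2 \sqrt{1}\right) 22 = \left(4 + 12 + 6 \cdot 1 + 2 \cdot 1\right) 22 = \left(4 + 12 + 6 + 2\right) 22 = 24 \cdot 22 = 528$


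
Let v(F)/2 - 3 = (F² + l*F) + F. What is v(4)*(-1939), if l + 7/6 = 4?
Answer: -399434/3 ≈ -1.3314e+5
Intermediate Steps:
l = 17/6 (l = -7/6 + 4 = 17/6 ≈ 2.8333)
v(F) = 6 + 2*F² + 23*F/3 (v(F) = 6 + 2*((F² + 17*F/6) + F) = 6 + 2*(F² + 23*F/6) = 6 + (2*F² + 23*F/3) = 6 + 2*F² + 23*F/3)
v(4)*(-1939) = (6 + 2*4² + (23/3)*4)*(-1939) = (6 + 2*16 + 92/3)*(-1939) = (6 + 32 + 92/3)*(-1939) = (206/3)*(-1939) = -399434/3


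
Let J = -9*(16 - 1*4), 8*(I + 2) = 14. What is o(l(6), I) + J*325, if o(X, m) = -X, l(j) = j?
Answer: -35106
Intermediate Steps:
I = -¼ (I = -2 + (⅛)*14 = -2 + 7/4 = -¼ ≈ -0.25000)
J = -108 (J = -9*(16 - 4) = -9*12 = -108)
o(l(6), I) + J*325 = -1*6 - 108*325 = -6 - 35100 = -35106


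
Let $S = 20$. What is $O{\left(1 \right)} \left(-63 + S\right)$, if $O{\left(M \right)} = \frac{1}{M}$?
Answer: $-43$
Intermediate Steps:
$O{\left(1 \right)} \left(-63 + S\right) = \frac{-63 + 20}{1} = 1 \left(-43\right) = -43$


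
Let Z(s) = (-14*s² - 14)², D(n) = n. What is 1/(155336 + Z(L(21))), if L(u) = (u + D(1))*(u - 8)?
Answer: 1/1311387000300 ≈ 7.6255e-13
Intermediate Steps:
L(u) = (1 + u)*(-8 + u) (L(u) = (u + 1)*(u - 8) = (1 + u)*(-8 + u))
Z(s) = (-14 - 14*s²)²
1/(155336 + Z(L(21))) = 1/(155336 + 196*(1 + (-8 + 21² - 7*21)²)²) = 1/(155336 + 196*(1 + (-8 + 441 - 147)²)²) = 1/(155336 + 196*(1 + 286²)²) = 1/(155336 + 196*(1 + 81796)²) = 1/(155336 + 196*81797²) = 1/(155336 + 196*6690749209) = 1/(155336 + 1311386844964) = 1/1311387000300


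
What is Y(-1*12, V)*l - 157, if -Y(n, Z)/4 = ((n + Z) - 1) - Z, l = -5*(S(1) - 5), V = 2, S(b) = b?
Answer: 883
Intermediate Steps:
l = 20 (l = -5*(1 - 5) = -5*(-4) = 20)
Y(n, Z) = 4 - 4*n (Y(n, Z) = -4*(((n + Z) - 1) - Z) = -4*(((Z + n) - 1) - Z) = -4*((-1 + Z + n) - Z) = -4*(-1 + n) = 4 - 4*n)
Y(-1*12, V)*l - 157 = (4 - (-4)*12)*20 - 157 = (4 - 4*(-12))*20 - 157 = (4 + 48)*20 - 157 = 52*20 - 157 = 1040 - 157 = 883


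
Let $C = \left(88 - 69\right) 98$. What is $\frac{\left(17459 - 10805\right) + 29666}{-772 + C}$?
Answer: $\frac{3632}{109} \approx 33.321$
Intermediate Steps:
$C = 1862$ ($C = 19 \cdot 98 = 1862$)
$\frac{\left(17459 - 10805\right) + 29666}{-772 + C} = \frac{\left(17459 - 10805\right) + 29666}{-772 + 1862} = \frac{6654 + 29666}{1090} = 36320 \cdot \frac{1}{1090} = \frac{3632}{109}$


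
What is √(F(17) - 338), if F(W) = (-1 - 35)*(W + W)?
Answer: I*√1562 ≈ 39.522*I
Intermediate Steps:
F(W) = -72*W
√(F(17) - 338) = √(-72*17 - 338) = √(-1224 - 338) = √(-1562) = I*√1562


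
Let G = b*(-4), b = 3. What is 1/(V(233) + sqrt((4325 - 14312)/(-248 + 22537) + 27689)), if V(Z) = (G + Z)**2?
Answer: 1088617049/53168528140075 - sqrt(13755659336726)/53168528140075 ≈ 2.0405e-5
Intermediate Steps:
G = -12 (G = 3*(-4) = -12)
V(Z) = (-12 + Z)**2
1/(V(233) + sqrt((4325 - 14312)/(-248 + 22537) + 27689)) = 1/((-12 + 233)**2 + sqrt((4325 - 14312)/(-248 + 22537) + 27689)) = 1/(221**2 + sqrt(-9987/22289 + 27689)) = 1/(48841 + sqrt(-9987*1/22289 + 27689)) = 1/(48841 + sqrt(-9987/22289 + 27689)) = 1/(48841 + sqrt(617150134/22289)) = 1/(48841 + sqrt(13755659336726)/22289)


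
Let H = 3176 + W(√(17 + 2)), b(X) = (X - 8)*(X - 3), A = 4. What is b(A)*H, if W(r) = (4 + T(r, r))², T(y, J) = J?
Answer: -12844 - 32*√19 ≈ -12983.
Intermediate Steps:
b(X) = (-8 + X)*(-3 + X)
W(r) = (4 + r)²
H = 3176 + (4 + √19)² (H = 3176 + (4 + √(17 + 2))² = 3176 + (4 + √19)² ≈ 3245.9)
b(A)*H = (24 + 4² - 11*4)*(3211 + 8*√19) = (24 + 16 - 44)*(3211 + 8*√19) = -4*(3211 + 8*√19) = -12844 - 32*√19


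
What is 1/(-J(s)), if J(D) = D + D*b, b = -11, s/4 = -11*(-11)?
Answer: 1/4840 ≈ 0.00020661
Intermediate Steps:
s = 484 (s = 4*(-11*(-11)) = 4*121 = 484)
J(D) = -10*D (J(D) = D + D*(-11) = D - 11*D = -10*D)
1/(-J(s)) = 1/(-(-10)*484) = 1/(-1*(-4840)) = 1/4840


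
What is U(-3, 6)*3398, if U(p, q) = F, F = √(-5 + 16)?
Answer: 3398*√11 ≈ 11270.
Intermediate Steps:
F = √11 ≈ 3.3166
U(p, q) = √11
U(-3, 6)*3398 = √11*3398 = 3398*√11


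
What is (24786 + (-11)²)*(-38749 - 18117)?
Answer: -1416361462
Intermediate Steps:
(24786 + (-11)²)*(-38749 - 18117) = (24786 + 121)*(-56866) = 24907*(-56866) = -1416361462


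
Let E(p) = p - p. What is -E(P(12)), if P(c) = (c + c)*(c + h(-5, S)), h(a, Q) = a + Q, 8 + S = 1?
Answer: 0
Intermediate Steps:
S = -7 (S = -8 + 1 = -7)
h(a, Q) = Q + a
P(c) = 2*c*(-12 + c) (P(c) = (c + c)*(c + (-7 - 5)) = (2*c)*(c - 12) = (2*c)*(-12 + c) = 2*c*(-12 + c))
E(p) = 0
-E(P(12)) = -1*0 = 0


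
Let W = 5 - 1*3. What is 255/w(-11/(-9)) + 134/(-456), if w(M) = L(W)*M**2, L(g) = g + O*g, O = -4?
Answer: -792997/27588 ≈ -28.744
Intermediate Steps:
W = 2 (W = 5 - 3 = 2)
L(g) = -3*g (L(g) = g - 4*g = -3*g)
w(M) = -6*M**2 (w(M) = (-3*2)*M**2 = -6*M**2)
255/w(-11/(-9)) + 134/(-456) = 255/((-6*(-11/(-9))**2)) + 134/(-456) = 255/((-6*(-11*(-1/9))**2)) + 134*(-1/456) = 255/((-6*(11/9)**2)) - 67/228 = 255/((-6*121/81)) - 67/228 = 255/(-242/27) - 67/228 = 255*(-27/242) - 67/228 = -6885/242 - 67/228 = -792997/27588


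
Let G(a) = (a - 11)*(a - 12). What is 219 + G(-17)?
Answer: 1031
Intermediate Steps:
G(a) = (-12 + a)*(-11 + a) (G(a) = (-11 + a)*(-12 + a) = (-12 + a)*(-11 + a))
219 + G(-17) = 219 + (132 + (-17)**2 - 23*(-17)) = 219 + (132 + 289 + 391) = 219 + 812 = 1031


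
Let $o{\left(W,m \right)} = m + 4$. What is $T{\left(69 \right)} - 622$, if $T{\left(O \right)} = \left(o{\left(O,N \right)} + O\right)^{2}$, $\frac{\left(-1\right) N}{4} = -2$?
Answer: $5939$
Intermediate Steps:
$N = 8$ ($N = \left(-4\right) \left(-2\right) = 8$)
$o{\left(W,m \right)} = 4 + m$
$T{\left(O \right)} = \left(12 + O\right)^{2}$ ($T{\left(O \right)} = \left(\left(4 + 8\right) + O\right)^{2} = \left(12 + O\right)^{2}$)
$T{\left(69 \right)} - 622 = \left(12 + 69\right)^{2} - 622 = 81^{2} - 622 = 6561 - 622 = 5939$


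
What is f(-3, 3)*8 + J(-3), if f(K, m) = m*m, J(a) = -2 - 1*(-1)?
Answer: 71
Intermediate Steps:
J(a) = -1 (J(a) = -2 + 1 = -1)
f(K, m) = m²
f(-3, 3)*8 + J(-3) = 3²*8 - 1 = 9*8 - 1 = 72 - 1 = 71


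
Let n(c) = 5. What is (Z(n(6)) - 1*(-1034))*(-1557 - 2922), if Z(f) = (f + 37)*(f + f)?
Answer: -6512466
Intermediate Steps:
Z(f) = 2*f*(37 + f) (Z(f) = (37 + f)*(2*f) = 2*f*(37 + f))
(Z(n(6)) - 1*(-1034))*(-1557 - 2922) = (2*5*(37 + 5) - 1*(-1034))*(-1557 - 2922) = (2*5*42 + 1034)*(-4479) = (420 + 1034)*(-4479) = 1454*(-4479) = -6512466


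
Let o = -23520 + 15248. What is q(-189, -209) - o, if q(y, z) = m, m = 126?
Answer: 8398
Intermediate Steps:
o = -8272
q(y, z) = 126
q(-189, -209) - o = 126 - 1*(-8272) = 126 + 8272 = 8398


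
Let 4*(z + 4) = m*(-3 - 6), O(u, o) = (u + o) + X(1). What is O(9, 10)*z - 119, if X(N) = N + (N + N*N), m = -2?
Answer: -108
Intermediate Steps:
X(N) = N² + 2*N (X(N) = N + (N + N²) = N² + 2*N)
O(u, o) = 3 + o + u (O(u, o) = (u + o) + 1*(2 + 1) = (o + u) + 1*3 = (o + u) + 3 = 3 + o + u)
z = ½ (z = -4 + (-2*(-3 - 6))/4 = -4 + (-2*(-9))/4 = -4 + (¼)*18 = -4 + 9/2 = ½ ≈ 0.50000)
O(9, 10)*z - 119 = (3 + 10 + 9)*(½) - 119 = 22*(½) - 119 = 11 - 119 = -108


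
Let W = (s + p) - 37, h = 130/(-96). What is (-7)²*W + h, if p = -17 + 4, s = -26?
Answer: -178817/48 ≈ -3725.4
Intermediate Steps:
p = -13
h = -65/48 (h = 130*(-1/96) = -65/48 ≈ -1.3542)
W = -76 (W = (-26 - 13) - 37 = -39 - 37 = -76)
(-7)²*W + h = (-7)²*(-76) - 65/48 = 49*(-76) - 65/48 = -3724 - 65/48 = -178817/48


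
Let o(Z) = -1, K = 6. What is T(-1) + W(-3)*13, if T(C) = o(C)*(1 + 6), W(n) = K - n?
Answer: 110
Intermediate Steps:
W(n) = 6 - n
T(C) = -7 (T(C) = -(1 + 6) = -1*7 = -7)
T(-1) + W(-3)*13 = -7 + (6 - 1*(-3))*13 = -7 + (6 + 3)*13 = -7 + 9*13 = -7 + 117 = 110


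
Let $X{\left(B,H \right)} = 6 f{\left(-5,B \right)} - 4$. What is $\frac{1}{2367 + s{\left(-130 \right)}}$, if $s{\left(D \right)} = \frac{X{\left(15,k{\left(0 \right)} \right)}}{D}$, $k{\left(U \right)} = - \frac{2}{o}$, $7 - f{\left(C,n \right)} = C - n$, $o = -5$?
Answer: $\frac{65}{153776} \approx 0.00042269$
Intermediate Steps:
$f{\left(C,n \right)} = 7 + n - C$ ($f{\left(C,n \right)} = 7 - \left(C - n\right) = 7 + n - C$)
$k{\left(U \right)} = \frac{2}{5}$ ($k{\left(U \right)} = - \frac{2}{-5} = \left(-2\right) \left(- \frac{1}{5}\right) = \frac{2}{5}$)
$X{\left(B,H \right)} = 68 + 6 B$ ($X{\left(B,H \right)} = 6 \left(7 + B - -5\right) - 4 = 6 \left(7 + B + 5\right) - 4 = 6 \left(12 + B\right) - 4 = \left(72 + 6 B\right) - 4 = 68 + 6 B$)
$s{\left(D \right)} = \frac{158}{D}$ ($s{\left(D \right)} = \frac{68 + 6 \cdot 15}{D} = \frac{68 + 90}{D} = \frac{158}{D}$)
$\frac{1}{2367 + s{\left(-130 \right)}} = \frac{1}{2367 + \frac{158}{-130}} = \frac{1}{2367 + 158 \left(- \frac{1}{130}\right)} = \frac{1}{2367 - \frac{79}{65}} = \frac{1}{\frac{153776}{65}} = \frac{65}{153776}$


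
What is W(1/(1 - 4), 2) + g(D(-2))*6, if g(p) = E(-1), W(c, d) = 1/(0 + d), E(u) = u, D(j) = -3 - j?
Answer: -11/2 ≈ -5.5000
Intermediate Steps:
W(c, d) = 1/d
g(p) = -1
W(1/(1 - 4), 2) + g(D(-2))*6 = 1/2 - 1*6 = 1/2 - 6 = -11/2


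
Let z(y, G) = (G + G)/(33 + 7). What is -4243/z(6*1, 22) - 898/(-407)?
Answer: -1569012/407 ≈ -3855.1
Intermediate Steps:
z(y, G) = G/20 (z(y, G) = (2*G)/40 = (2*G)*(1/40) = G/20)
-4243/z(6*1, 22) - 898/(-407) = -4243/((1/20)*22) - 898/(-407) = -4243/11/10 - 898*(-1/407) = -4243*10/11 + 898/407 = -42430/11 + 898/407 = -1569012/407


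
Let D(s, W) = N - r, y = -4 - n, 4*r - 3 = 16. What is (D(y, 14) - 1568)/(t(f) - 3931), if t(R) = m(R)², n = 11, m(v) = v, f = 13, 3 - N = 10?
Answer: 6319/15048 ≈ 0.41992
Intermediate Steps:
r = 19/4 (r = ¾ + (¼)*16 = ¾ + 4 = 19/4 ≈ 4.7500)
N = -7 (N = 3 - 1*10 = 3 - 10 = -7)
t(R) = R²
y = -15 (y = -4 - 1*11 = -4 - 11 = -15)
D(s, W) = -47/4 (D(s, W) = -7 - 1*19/4 = -7 - 19/4 = -47/4)
(D(y, 14) - 1568)/(t(f) - 3931) = (-47/4 - 1568)/(13² - 3931) = -6319/(4*(169 - 3931)) = -6319/4/(-3762) = -6319/4*(-1/3762) = 6319/15048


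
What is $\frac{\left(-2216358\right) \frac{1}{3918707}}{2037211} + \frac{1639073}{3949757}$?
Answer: $\frac{13085092919058028915}{31531830448778648989} \approx 0.41498$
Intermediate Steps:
$\frac{\left(-2216358\right) \frac{1}{3918707}}{2037211} + \frac{1639073}{3949757} = \left(-2216358\right) \frac{1}{3918707} \cdot \frac{1}{2037211} + 1639073 \cdot \frac{1}{3949757} = \left(- \frac{2216358}{3918707}\right) \frac{1}{2037211} + \frac{1639073}{3949757} = - \frac{2216358}{7983233006177} + \frac{1639073}{3949757} = \frac{13085092919058028915}{31531830448778648989}$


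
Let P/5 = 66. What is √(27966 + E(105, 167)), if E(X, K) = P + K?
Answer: √28463 ≈ 168.71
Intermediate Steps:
P = 330 (P = 5*66 = 330)
E(X, K) = 330 + K
√(27966 + E(105, 167)) = √(27966 + (330 + 167)) = √(27966 + 497) = √28463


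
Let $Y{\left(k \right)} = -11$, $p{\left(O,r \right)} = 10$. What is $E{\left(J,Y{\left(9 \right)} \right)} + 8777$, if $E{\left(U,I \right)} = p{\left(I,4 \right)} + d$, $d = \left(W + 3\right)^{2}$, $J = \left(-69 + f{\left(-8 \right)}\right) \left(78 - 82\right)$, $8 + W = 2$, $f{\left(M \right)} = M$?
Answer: $8796$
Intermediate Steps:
$W = -6$ ($W = -8 + 2 = -6$)
$J = 308$ ($J = \left(-69 - 8\right) \left(78 - 82\right) = \left(-77\right) \left(-4\right) = 308$)
$d = 9$ ($d = \left(-6 + 3\right)^{2} = \left(-3\right)^{2} = 9$)
$E{\left(U,I \right)} = 19$ ($E{\left(U,I \right)} = 10 + 9 = 19$)
$E{\left(J,Y{\left(9 \right)} \right)} + 8777 = 19 + 8777 = 8796$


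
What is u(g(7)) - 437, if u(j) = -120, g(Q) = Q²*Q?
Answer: -557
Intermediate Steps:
g(Q) = Q³
u(g(7)) - 437 = -120 - 437 = -557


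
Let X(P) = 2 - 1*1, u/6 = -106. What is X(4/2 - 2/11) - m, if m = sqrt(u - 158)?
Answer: 1 - I*sqrt(794) ≈ 1.0 - 28.178*I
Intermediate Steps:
u = -636 (u = 6*(-106) = -636)
X(P) = 1 (X(P) = 2 - 1 = 1)
m = I*sqrt(794) (m = sqrt(-636 - 158) = sqrt(-794) = I*sqrt(794) ≈ 28.178*I)
X(4/2 - 2/11) - m = 1 - I*sqrt(794)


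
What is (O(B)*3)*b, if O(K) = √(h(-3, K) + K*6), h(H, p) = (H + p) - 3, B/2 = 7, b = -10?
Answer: -60*√23 ≈ -287.75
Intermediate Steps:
B = 14 (B = 2*7 = 14)
h(H, p) = -3 + H + p
O(K) = √(-6 + 7*K) (O(K) = √((-3 - 3 + K) + K*6) = √((-6 + K) + 6*K) = √(-6 + 7*K))
(O(B)*3)*b = (√(-6 + 7*14)*3)*(-10) = (√(-6 + 98)*3)*(-10) = (√92*3)*(-10) = ((2*√23)*3)*(-10) = (6*√23)*(-10) = -60*√23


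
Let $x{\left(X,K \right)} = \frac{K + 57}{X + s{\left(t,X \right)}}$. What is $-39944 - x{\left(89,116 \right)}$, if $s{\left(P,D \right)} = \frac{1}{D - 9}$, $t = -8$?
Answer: $- \frac{284455064}{7121} \approx -39946.0$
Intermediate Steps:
$s{\left(P,D \right)} = \frac{1}{-9 + D}$
$x{\left(X,K \right)} = \frac{57 + K}{X + \frac{1}{-9 + X}}$ ($x{\left(X,K \right)} = \frac{K + 57}{X + \frac{1}{-9 + X}} = \frac{57 + K}{X + \frac{1}{-9 + X}}$)
$-39944 - x{\left(89,116 \right)} = -39944 - \frac{\left(-9 + 89\right) \left(57 + 116\right)}{1 + 89 \left(-9 + 89\right)} = -39944 - \frac{1}{1 + 89 \cdot 80} \cdot 80 \cdot 173 = -39944 - \frac{1}{1 + 7120} \cdot 80 \cdot 173 = -39944 - \frac{1}{7121} \cdot 80 \cdot 173 = -39944 - \frac{13840}{7121} = - \frac{284455064}{7121}$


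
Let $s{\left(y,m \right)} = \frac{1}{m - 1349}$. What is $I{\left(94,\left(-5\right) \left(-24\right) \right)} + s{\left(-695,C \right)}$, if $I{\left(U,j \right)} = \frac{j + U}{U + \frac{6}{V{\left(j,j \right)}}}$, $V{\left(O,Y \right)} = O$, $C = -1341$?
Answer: $\frac{11511319}{5059890} \approx 2.275$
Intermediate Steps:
$I{\left(U,j \right)} = \frac{U + j}{U + \frac{6}{j}}$ ($I{\left(U,j \right)} = \frac{j + U}{U + \frac{6}{j}} = \frac{U + j}{U + \frac{6}{j}}$)
$s{\left(y,m \right)} = \frac{1}{-1349 + m}$
$I{\left(94,\left(-5\right) \left(-24\right) \right)} + s{\left(-695,C \right)} = \frac{\left(-5\right) \left(-24\right) \left(94 - -120\right)}{6 + 94 \left(\left(-5\right) \left(-24\right)\right)} + \frac{1}{-1349 - 1341} = \frac{120 \left(94 + 120\right)}{6 + 94 \cdot 120} + \frac{1}{-2690} = 120 \frac{1}{6 + 11280} \cdot 214 - \frac{1}{2690} = 120 \cdot \frac{1}{11286} \cdot 214 - \frac{1}{2690} = \frac{4280}{1881} - \frac{1}{2690} = \frac{11511319}{5059890}$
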